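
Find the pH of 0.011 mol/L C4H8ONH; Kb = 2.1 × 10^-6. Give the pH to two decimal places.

C4H8ONH + H2O ⇌ C4H8ONH2+ + OH-
Let x = [OH-] at equilibrium. Kb = x²/(0.011 − x).
Since Kb ≪ C₀, x ≈ √(Kb·C₀) = 1.52 × 10^-4 M.
pOH = −log(1.52 × 10^-4) = 3.82; pH = 14.00 − 3.82 = 10.18

pH = 10.18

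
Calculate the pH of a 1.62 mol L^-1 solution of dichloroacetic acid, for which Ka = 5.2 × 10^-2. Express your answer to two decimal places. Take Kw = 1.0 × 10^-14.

pH = 0.58

Cl2CHCOOH ⇌ Cl2CHCOO- + H+
Ka = x²/(1.62 − x) = 5.2 × 10^-2
x is not negligible relative to C₀; solve x² + 0.052·x − 0.0842 = 0.
x = (−Ka + √(Ka² + 4·Ka·C₀))/2 = 2.65 × 10^-1 M
pH = −log[H+] = −log(2.65 × 10^-1) = 0.58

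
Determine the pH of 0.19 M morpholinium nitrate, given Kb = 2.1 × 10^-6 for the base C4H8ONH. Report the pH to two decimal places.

C4H8ONH2+ is the conjugate acid of the weak base C4H8ONH.
Ka = Kw/Kb = 1.0×10^-14 / 2.1 × 10^-6 = 4.76 × 10^-9
From the ICE table, Ka = [H+]²/(0.19 − [H+]) = 4.76 × 10^-9.
Neglecting [H+] in the denominator: [H+] = √(4.76 × 10^-9 × 0.19) = 3.01 × 10^-5 M
([H+]/C₀ = 0.016% < 5%, so the approximation holds.)
pH = −log(3.01 × 10^-5) = 4.52

pH = 4.52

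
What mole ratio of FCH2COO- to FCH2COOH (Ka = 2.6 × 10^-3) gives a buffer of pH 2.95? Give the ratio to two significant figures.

ratio = 2.3

pKa = -log(2.6 × 10^-3) = 2.585
pH = pKa + log(r) ⇒ log(r) = 2.95 − 2.585 = +0.365
r = [FCH2COO-]/[FCH2COOH] = 10^(+0.365) = 2.32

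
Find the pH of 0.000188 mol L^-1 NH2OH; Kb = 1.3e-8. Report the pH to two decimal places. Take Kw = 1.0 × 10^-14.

NH2OH + H2O ⇌ NH3OH+ + OH-
From the ICE table, Kb = [OH-]²/(0.000188 − [OH-]) = 1.3 × 10^-8.
Neglecting [OH-] in the denominator: [OH-] = √(1.3 × 10^-8 × 0.000188) = 1.56 × 10^-6 M
pOH = 5.81, so pH = 14.00 − pOH = 8.19

pH = 8.19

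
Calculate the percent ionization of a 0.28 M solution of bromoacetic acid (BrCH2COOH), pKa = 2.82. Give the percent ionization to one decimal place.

BrCH2COOH ⇌ BrCH2COO- + H+; let x = [H+] at equilibrium.
Ka = 10^(−2.82) = 1.51 × 10^-3
Solve x² + 0.00151x − 0.000423 = 0 → x = 1.98 × 10^-2 M
% ionization = x/C₀ × 100% = 1.98 × 10^-2/0.28 × 100% = 7.1%

7.1%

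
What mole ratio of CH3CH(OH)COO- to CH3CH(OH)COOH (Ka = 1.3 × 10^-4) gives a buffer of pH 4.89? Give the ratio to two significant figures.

ratio = 10

pKa = -log(1.3 × 10^-4) = 3.886
pH = pKa + log(r) ⇒ log(r) = 4.89 − 3.886 = +1.004
r = [CH3CH(OH)COO-]/[CH3CH(OH)COOH] = 10^(+1.004) = 10.1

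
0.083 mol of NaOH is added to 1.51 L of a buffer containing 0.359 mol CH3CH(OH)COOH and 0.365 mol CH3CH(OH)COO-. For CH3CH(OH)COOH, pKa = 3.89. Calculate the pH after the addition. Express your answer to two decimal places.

After neutralization: n(CH3CH(OH)COOH) = 0.276 mol, n(CH3CH(OH)COO-) = 0.448 mol.
pH = pKa + log([A⁻]/[HA]) = 3.89 + log(0.448/0.276) = 3.89 +0.210

pH = 4.10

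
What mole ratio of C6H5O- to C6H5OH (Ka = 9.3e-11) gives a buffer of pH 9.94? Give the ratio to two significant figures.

pKa = -log(9.3 × 10^-11) = 10.032
pH = pKa + log(r) ⇒ log(r) = 9.94 − 10.032 = -0.092
r = [C6H5O-]/[C6H5OH] = 10^(-0.092) = 0.809

ratio = 0.81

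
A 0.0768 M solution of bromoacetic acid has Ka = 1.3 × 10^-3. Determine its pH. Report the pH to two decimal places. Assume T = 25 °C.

BrCH2COOH ⇌ BrCH2COO- + H+
Let x = [H+] at equilibrium. Ka = x²/(0.0768 − x).
The 5% rule fails; solving x² + Ka·x − Ka·C₀ = 0 exactly:
x = [−0.0013 + √(0.0013² + 0.000399)]/2 = 9.36 × 10^-3 M
pH = −log[H+] = −log(9.36 × 10^-3) = 2.03

pH = 2.03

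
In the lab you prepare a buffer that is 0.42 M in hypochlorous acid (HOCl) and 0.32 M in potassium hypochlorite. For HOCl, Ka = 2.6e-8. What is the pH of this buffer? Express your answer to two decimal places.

pH = 7.47

pKa = −log(2.6 × 10^-8) = 7.585
Henderson–Hasselbalch: pH = pKa + log([OCl-]/[HOCl]) = 7.585 + log(0.32/0.42)
pH = 7.585 + (-0.118) = 7.47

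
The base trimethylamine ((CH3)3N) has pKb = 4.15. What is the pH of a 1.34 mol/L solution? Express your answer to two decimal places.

(CH3)3N + H2O ⇌ (CH3)3NH+ + OH-
Kb = 10^(−4.15) = 7.08 × 10^-5
Kb = [OH-]²/(1.34 − [OH-]) = 7.08 × 10^-5
Assume [OH-] ≪ 1.34: [OH-] ≈ √(7.08 × 10^-5 × 1.34) = 9.74 × 10^-3 M
([OH-]/C₀ = 0.73% < 5%, so the approximation holds.)
pOH = −log(9.74 × 10^-3) = 2.01; pH = 14.00 − 2.01 = 11.99

pH = 11.99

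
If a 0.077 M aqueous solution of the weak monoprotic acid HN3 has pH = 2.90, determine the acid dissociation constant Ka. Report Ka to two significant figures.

Ka = 2.1 × 10^-5

[H+] = 10^(-2.90) = 1.26 × 10^-3 M
At equilibrium [HA] = 0.077 − 1.26 × 10^-3 = 7.57 × 10^-2 M
Ka = [H+][A-]/[HA] = (1.26 × 10^-3)² / 7.57 × 10^-2 = 2.1 × 10^-5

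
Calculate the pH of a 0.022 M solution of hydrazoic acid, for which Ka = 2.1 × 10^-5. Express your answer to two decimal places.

HN3 ⇌ N3- + H+
Let x = [H+] at equilibrium. Ka = x²/(0.022 − x).
Since Ka ≪ C₀, x ≈ √(Ka·C₀) = 6.80 × 10^-4 M.
(x/C₀ = 3.1% < 5%, so the approximation holds.)
pH = −log(6.80 × 10^-4) = 3.17

pH = 3.17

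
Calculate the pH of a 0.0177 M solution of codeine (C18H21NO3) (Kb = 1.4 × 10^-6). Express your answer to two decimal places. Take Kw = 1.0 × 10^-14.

C18H21NO3 + H2O ⇌ C18H22NO3+ + OH-
From the ICE table, Kb = [OH-]²/(0.0177 − [OH-]) = 1.4 × 10^-6.
Since Kb ≪ C₀, [OH-] ≈ √(Kb·C₀) = 1.57 × 10^-4 M.
([OH-]/C₀ = 0.89% < 5%, so the approximation holds.)
pOH = 3.80, so pH = 14.00 − pOH = 10.20

pH = 10.20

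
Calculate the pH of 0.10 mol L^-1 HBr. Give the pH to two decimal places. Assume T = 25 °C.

pH = 1.00

HBr is a strong acid and dissociates completely, so [H+] = 0.10 M.
pH = -log(0.1) = 1.00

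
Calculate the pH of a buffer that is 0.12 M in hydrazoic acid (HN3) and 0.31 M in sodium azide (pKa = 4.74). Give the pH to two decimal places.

Using pH = pKa + log([base]/[acid]) with [base]/[acid] = 0.31/0.12:
pH = 4.74 + (+0.412) = 5.15

pH = 5.15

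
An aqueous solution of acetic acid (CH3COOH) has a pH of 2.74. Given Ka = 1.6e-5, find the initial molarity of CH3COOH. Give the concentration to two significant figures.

C₀ = 2.1 × 10^-1 M

[H+] = 10^(-2.74) = 1.82 × 10^-3 M = x
Ka = x²/(C₀ − x) ⇒ C₀ = x + x²/Ka
C₀ = 1.82 × 10^-3 + (1.82 × 10^-3)²/(1.6 × 10^-5) = 2.09 × 10^-1 M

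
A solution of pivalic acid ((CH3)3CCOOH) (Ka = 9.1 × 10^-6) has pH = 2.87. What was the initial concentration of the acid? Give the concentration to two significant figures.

C₀ = 2.0 × 10^-1 M

[H+] = 10^(-2.87) = 1.35 × 10^-3 M = x
Ka = x²/(C₀ − x) ⇒ C₀ = x + x²/Ka
C₀ = 1.35 × 10^-3 + (1.35 × 10^-3)²/(9.1 × 10^-6) = 2.02 × 10^-1 M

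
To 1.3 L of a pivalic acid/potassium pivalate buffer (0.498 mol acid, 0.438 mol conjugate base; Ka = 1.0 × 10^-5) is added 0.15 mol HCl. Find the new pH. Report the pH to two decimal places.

pH = 4.65

After neutralization: n((CH3)3CCOOH) = 0.648 mol, n((CH3)3CCOO-) = 0.288 mol.
pKa = −log(1.0 × 10^-5) = 5.000
pH = pKa + log([A⁻]/[HA]) = 5.000 + log(0.288/0.648) = 5.000 -0.352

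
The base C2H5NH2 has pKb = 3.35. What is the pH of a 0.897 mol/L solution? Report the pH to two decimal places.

pH = 12.30

C2H5NH2 + H2O ⇌ C2H5NH3+ + OH-
Kb = 10^(−3.35) = 4.47 × 10^-4
From the ICE table, Kb = x²/(0.897 − x) = 4.47 × 10^-4.
Neglecting x in the denominator: x = √(4.47 × 10^-4 × 0.897) = 2.00 × 10^-2 M
pOH = 1.70, so pH = 14.00 − pOH = 12.30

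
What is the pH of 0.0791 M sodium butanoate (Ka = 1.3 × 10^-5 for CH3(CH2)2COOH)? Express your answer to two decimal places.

pH = 8.89

CH3(CH2)2COO- is the conjugate base of the weak acid CH3(CH2)2COOH.
Kb = Kw/Ka = 1.0×10^-14 / 1.3 × 10^-5 = 7.69 × 10^-10
From the ICE table, Kb = [OH-]²/(0.0791 − [OH-]) = 7.69 × 10^-10.
Neglecting [OH-] in the denominator: [OH-] = √(7.69 × 10^-10 × 0.0791) = 7.80 × 10^-6 M
Check: 0.0099% ionized — well under 5%, approximation valid.
pOH = −log(7.80 × 10^-6) = 5.11; pH = 14.00 − 5.11 = 8.89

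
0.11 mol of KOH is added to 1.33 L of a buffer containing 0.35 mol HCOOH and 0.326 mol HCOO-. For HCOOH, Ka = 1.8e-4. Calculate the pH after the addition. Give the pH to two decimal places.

pH = 4.00

OH- converts HCOOH to HCOO-: HCOOH → 0.24 mol, HCOO- → 0.436 mol.
pKa = −log(1.8 × 10^-4) = 3.745
pH = pKa + log([A⁻]/[HA]) = 3.745 + log(0.436/0.24) = 3.745 +0.259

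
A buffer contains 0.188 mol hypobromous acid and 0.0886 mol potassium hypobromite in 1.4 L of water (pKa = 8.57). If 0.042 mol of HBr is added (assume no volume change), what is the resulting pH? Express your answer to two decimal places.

Added H+ converts OBr- to HOBr: HOBr → 0.23 mol, OBr- → 0.0466 mol.
Henderson–Hasselbalch with mole ratio 0.0466/0.23: pH = 8.57 + (-0.693)

pH = 7.88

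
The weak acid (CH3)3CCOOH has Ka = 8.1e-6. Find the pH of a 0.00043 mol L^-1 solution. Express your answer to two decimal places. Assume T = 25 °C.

(CH3)3CCOOH ⇌ (CH3)3CCOO- + H+
From the ICE table, Ka = [H+]²/(0.00043 − [H+]) = 8.1 × 10^-6.
Here C₀/Ka ≈ 53.1, so the small-[H+] approximation fails. Use the quadratic:
[H+] = [−8.1e-06 + √(8.1e-06² + 1.39e-08)]/2 = 5.51 × 10^-5 M
pH = −log[H+] = −log(5.51 × 10^-5) = 4.26

pH = 4.26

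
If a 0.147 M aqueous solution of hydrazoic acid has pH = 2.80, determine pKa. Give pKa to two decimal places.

pKa = 4.76

[H+] = 10^(-2.80) = 1.58 × 10^-3 M
At equilibrium [HA] = 0.147 − 1.58 × 10^-3 = 1.45 × 10^-1 M
Ka = [H+][A-]/[HA] = (1.58 × 10^-3)² / 1.45 × 10^-1 = 1.72 × 10^-5
pKa = -log(1.72 × 10^-5) = 4.76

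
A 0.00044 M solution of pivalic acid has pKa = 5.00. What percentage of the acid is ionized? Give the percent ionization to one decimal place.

(CH3)3CCOOH ⇌ (CH3)3CCOO- + H+; let x = [H+] at equilibrium.
Ka = 10^(−5.00) = 1.00 × 10^-5
Ka = x²/(C₀ − x); solving the quadratic gives x = 6.15 × 10^-5 M.
% ionization = x/C₀ × 100% = 6.15 × 10^-5/0.00044 × 100% = 14.0%

14.0%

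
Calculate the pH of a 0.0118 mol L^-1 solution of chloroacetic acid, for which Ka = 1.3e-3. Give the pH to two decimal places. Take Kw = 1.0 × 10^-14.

pH = 2.48

ClCH2COOH ⇌ ClCH2COO- + H+
From the ICE table, Ka = [H+]²/(0.0118 − [H+]) = 1.3 × 10^-3.
Here C₀/Ka ≈ 9.08, so the small-[H+] approximation fails. Use the quadratic:
[H+] = (−Ka + √(Ka² + 4·Ka·C₀))/2 = 3.32 × 10^-3 M
pH = −log(3.32 × 10^-3) = 2.48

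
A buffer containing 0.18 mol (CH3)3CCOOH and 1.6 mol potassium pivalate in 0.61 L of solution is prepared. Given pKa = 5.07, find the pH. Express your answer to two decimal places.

pH = pKa + log([A⁻]/[HA]) = 5.07 + log(1.6/0.18)
pH = 5.07 + (+0.949) = 6.02

pH = 6.02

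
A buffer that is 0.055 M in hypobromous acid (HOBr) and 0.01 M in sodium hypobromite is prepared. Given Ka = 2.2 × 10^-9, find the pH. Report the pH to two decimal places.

pKa = −log(2.2 × 10^-9) = 8.658
Henderson–Hasselbalch: pH = pKa + log([OBr-]/[HOBr]) = 8.658 + log(0.01/0.055)
pH = 8.658 + (-0.740) = 7.92

pH = 7.92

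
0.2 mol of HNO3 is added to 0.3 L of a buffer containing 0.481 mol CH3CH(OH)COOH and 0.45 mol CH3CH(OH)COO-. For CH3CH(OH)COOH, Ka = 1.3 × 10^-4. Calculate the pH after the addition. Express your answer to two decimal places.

pH = 3.45

Added H+ converts CH3CH(OH)COO- to CH3CH(OH)COOH: CH3CH(OH)COOH → 0.681 mol, CH3CH(OH)COO- → 0.25 mol.
pKa = −log(1.3 × 10^-4) = 3.886
pH = pKa + log(n_CH3CH(OH)COO-/n_CH3CH(OH)COOH) = 3.886 + log(0.25/0.681) = 3.886 + (-0.435)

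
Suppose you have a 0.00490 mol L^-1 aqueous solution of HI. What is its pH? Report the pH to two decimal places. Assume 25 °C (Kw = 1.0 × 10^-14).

HI is a strong acid and dissociates completely, so [H+] = 0.00490 M.
pH = -log(0.0049) = 2.31

pH = 2.31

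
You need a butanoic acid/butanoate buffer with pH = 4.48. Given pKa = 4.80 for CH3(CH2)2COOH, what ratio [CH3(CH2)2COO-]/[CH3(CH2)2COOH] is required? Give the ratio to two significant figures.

pH = pKa + log(r) ⇒ log(r) = 4.48 − 4.80 = -0.32
r = [CH3(CH2)2COO-]/[CH3(CH2)2COOH] = 10^(-0.32) = 0.479

ratio = 0.48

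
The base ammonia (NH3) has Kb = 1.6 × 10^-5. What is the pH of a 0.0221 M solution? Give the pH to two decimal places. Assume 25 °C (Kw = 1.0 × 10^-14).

NH3 + H2O ⇌ NH4+ + OH-
Kb = x²/(0.0221 − x) = 1.6 × 10^-5
Neglecting x in the denominator: x = √(1.6 × 10^-5 × 0.0221) = 5.95 × 10^-4 M
pOH = 3.23, so pH = 14.00 − pOH = 10.77

pH = 10.77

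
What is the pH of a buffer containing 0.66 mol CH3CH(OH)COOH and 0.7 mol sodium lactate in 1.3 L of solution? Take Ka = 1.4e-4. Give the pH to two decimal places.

pKa = −log(1.4 × 10^-4) = 3.854
pH = pKa + log([A⁻]/[HA]) = 3.854 + log(0.7/0.66)
pH = 3.854 + (+0.026) = 3.88

pH = 3.88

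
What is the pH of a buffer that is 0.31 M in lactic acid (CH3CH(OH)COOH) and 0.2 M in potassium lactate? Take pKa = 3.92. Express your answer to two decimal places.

pH = pKa + log([A⁻]/[HA]) = 3.92 + log(0.2/0.31)
pH = 3.92 + (-0.190) = 3.73

pH = 3.73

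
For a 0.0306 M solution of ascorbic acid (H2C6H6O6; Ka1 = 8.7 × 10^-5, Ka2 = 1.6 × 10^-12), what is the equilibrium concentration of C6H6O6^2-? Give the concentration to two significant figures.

1.6 × 10^-12 M

First ionization gives [H+] ≈ [HC6H6O6-] = 1.59 × 10^-3 M.
Second step: Ka2 = [H+][C6H6O6^2-]/[HC6H6O6-] ≈ [C6H6O6^2-] (since [H+] ≈ [HC6H6O6-]).
So [C6H6O6^2-] ≈ Ka2.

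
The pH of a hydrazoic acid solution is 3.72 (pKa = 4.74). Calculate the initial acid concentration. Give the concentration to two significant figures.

C₀ = 2.2 × 10^-3 M

[H+] = 10^(-3.72) = 1.91 × 10^-4 M = x
Ka = 10^(−4.74) = 1.82 × 10^-5
Ka = x²/(C₀ − x) ⇒ C₀ = x + x²/Ka
C₀ = 1.91 × 10^-4 + (1.91 × 10^-4)²/(1.82 × 10^-5) = 2.20 × 10^-3 M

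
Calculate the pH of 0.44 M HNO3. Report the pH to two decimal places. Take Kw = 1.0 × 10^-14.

HNO3 is a strong acid and dissociates completely, so [H+] = 0.44 M.
pH = -log(0.44) = 0.36

pH = 0.36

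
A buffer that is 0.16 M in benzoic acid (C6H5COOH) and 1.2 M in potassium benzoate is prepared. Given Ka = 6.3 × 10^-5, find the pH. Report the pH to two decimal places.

pKa = −log(6.3 × 10^-5) = 4.201
Using pH = pKa + log([base]/[acid]) with [base]/[acid] = 1.2/0.16:
pH = 4.201 + (+0.875) = 5.08

pH = 5.08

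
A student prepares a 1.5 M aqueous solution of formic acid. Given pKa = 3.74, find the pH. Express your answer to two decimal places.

pH = 1.78

HCOOH ⇌ HCOO- + H+
Ka = 10^(−3.74) = 1.82 × 10^-4
Ka = x²/(1.5 − x) = 1.82 × 10^-4
Since Ka ≪ C₀, x ≈ √(Ka·C₀) = 1.65 × 10^-2 M.
(x/C₀ = 1.1% < 5%, so the approximation holds.)
pH = −log(1.65 × 10^-2) = 1.78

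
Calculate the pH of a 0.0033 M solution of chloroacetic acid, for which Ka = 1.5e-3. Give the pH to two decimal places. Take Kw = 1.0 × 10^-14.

ClCH2COOH ⇌ ClCH2COO- + H+
Ka = x²/(0.0033 − x) = 1.5 × 10^-3
x is not negligible relative to C₀; solve x² + 0.0015·x − 4.95e-06 = 0.
x = (−Ka + √(Ka² + 4·Ka·C₀))/2 = 1.60 × 10^-3 M
pH = −log[H+] = −log(1.60 × 10^-3) = 2.80

pH = 2.80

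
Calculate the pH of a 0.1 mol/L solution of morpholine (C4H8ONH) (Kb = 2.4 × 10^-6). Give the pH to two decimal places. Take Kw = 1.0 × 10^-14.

C4H8ONH + H2O ⇌ C4H8ONH2+ + OH-
From the ICE table, Kb = x²/(0.1 − x) = 2.4 × 10^-6.
Assume x ≪ 0.1: x ≈ √(2.4 × 10^-6 × 0.1) = 4.90 × 10^-4 M
(x/C₀ = 0.49% < 5%, so the approximation holds.)
pOH = −log(4.90 × 10^-4) = 3.31; pH = 14.00 − 3.31 = 10.69

pH = 10.69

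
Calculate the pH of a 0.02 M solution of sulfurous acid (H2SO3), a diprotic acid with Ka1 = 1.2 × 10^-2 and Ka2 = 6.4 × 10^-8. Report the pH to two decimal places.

Since Ka1 ≫ Ka2, the first ionization dominates [H+].
Ka1 = x²/(0.02 − x) = 1.2 × 10^-2
Solving the quadratic: x = (−Ka1 + √(Ka1² + 4·Ka1·C₀))/2 = 1.06 × 10^-2 M
pH = −log(1.06 × 10^-2) = 1.97

pH = 1.97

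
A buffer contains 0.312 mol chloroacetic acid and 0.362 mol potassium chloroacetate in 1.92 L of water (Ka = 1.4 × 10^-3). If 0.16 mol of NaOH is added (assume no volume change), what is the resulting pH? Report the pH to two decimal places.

pH = 3.39

After neutralization: n(ClCH2COOH) = 0.152 mol, n(ClCH2COO-) = 0.522 mol.
pKa = −log(1.4 × 10^-3) = 2.854
pH = pKa + log([A⁻]/[HA]) = 2.854 + log(0.522/0.152) = 2.854 +0.536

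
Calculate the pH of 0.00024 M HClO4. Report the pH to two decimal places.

pH = 3.62

HClO4 is a strong acid and dissociates completely, so [H+] = 0.00024 M.
pH = -log(0.00024) = 3.62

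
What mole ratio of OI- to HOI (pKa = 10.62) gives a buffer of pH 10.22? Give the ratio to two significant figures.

ratio = 0.40

pH = pKa + log(r) ⇒ log(r) = 10.22 − 10.62 = -0.40
r = [OI-]/[HOI] = 10^(-0.40) = 0.398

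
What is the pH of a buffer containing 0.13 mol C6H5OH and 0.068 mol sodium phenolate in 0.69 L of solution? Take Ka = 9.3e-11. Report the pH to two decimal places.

pKa = −log(9.3 × 10^-11) = 10.032
pH = pKa + log([A⁻]/[HA]) = 10.032 + log(0.068/0.13)
pH = 10.032 + (-0.281) = 9.75

pH = 9.75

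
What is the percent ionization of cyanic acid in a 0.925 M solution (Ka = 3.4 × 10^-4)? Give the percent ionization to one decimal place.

1.9%

HOCN ⇌ OCN- + H+; let x = [H+] at equilibrium.
x ≈ √(Ka·C₀) = √(3.4 × 10^-4 × 0.925) = 1.77 × 10^-2 M
Fraction ionized = 1.77 × 10^-2 / 0.925 = 0.0191 → 1.9%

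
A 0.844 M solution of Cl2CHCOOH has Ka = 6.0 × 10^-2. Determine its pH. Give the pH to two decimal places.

pH = 0.71

Cl2CHCOOH ⇌ Cl2CHCOO- + H+
From the ICE table, Ka = [H+]²/(0.844 − [H+]) = 6.0 × 10^-2.
Here C₀/Ka ≈ 14.1, so the small-[H+] approximation fails. Use the quadratic:
[H+] = [−0.06 + √(0.06² + 0.203)]/2 = 1.97 × 10^-1 M
pH = −log(1.97 × 10^-1) = 0.71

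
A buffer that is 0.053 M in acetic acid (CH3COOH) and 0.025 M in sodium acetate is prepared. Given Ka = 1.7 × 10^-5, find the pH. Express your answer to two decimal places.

pH = 4.44

pKa = −log(1.7 × 10^-5) = 4.770
Using pH = pKa + log([base]/[acid]) with [base]/[acid] = 0.025/0.053:
pH = 4.770 + (-0.326) = 4.44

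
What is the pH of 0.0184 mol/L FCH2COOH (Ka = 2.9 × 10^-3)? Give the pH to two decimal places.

pH = 2.22

FCH2COOH ⇌ FCH2COO- + H+
Ka = [H+]²/(0.0184 − [H+]) = 2.9 × 10^-3
Here C₀/Ka ≈ 6.34, so the small-[H+] approximation fails. Use the quadratic:
[H+] = [−0.0029 + √(0.0029² + 0.000213)]/2 = 6.00 × 10^-3 M
pH = −log(6.00 × 10^-3) = 2.22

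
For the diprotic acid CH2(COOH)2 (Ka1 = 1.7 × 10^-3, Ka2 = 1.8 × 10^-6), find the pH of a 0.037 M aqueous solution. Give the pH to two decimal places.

pH = 2.15

Ka1 ≫ Ka2, so treat the first dissociation as the only significant source of H+.
Ka1 = x²/(0.037 − x) = 1.7 × 10^-3
Solving the quadratic: x = (−Ka1 + √(Ka1² + 4·Ka1·C₀))/2 = 7.13 × 10^-3 M
pH = −log(7.13 × 10^-3) = 2.15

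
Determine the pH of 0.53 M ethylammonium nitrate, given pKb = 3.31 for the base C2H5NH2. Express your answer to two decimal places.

C2H5NH3+ is the conjugate acid of the weak base C2H5NH2.
Kb = 10^(−3.31) = 4.90 × 10^-4
Ka = Kw/Kb = 1.0×10^-14 / 4.90 × 10^-4 = 2.04 × 10^-11
From the ICE table, Ka = x²/(0.53 − x) = 2.04 × 10^-11.
Since Ka ≪ C₀, x ≈ √(Ka·C₀) = 3.29 × 10^-6 M.
pH = −log(3.29 × 10^-6) = 5.48

pH = 5.48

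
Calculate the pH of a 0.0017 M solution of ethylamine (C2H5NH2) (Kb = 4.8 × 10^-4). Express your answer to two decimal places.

C2H5NH2 + H2O ⇌ C2H5NH3+ + OH-
Kb = [OH-]²/(0.0017 − [OH-]) = 4.8 × 10^-4
The 5% rule fails; solving [OH-]² + Kb·[OH-] − Kb·C₀ = 0 exactly:
[OH-] = (−Kb + √(Kb² + 4·Kb·C₀))/2 = 6.95 × 10^-4 M
pOH = 3.16, so pH = 14.00 − pOH = 10.84

pH = 10.84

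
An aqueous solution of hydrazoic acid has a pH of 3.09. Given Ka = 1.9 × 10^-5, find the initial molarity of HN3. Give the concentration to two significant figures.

[H+] = 10^(-3.09) = 8.13 × 10^-4 M = x
Ka = x²/(C₀ − x) ⇒ C₀ = x + x²/Ka
C₀ = 8.13 × 10^-4 + (8.13 × 10^-4)²/(1.9 × 10^-5) = 3.56 × 10^-2 M

C₀ = 3.6 × 10^-2 M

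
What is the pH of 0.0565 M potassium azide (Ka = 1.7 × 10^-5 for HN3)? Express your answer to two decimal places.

N3- is the conjugate base of the weak acid HN3.
Kb = Kw/Ka = 1.0×10^-14 / 1.7 × 10^-5 = 5.88 × 10^-10
Kb = [OH-]²/(0.0565 − [OH-]) = 5.88 × 10^-10
Assume [OH-] ≪ 0.0565: [OH-] ≈ √(5.88 × 10^-10 × 0.0565) = 5.76 × 10^-6 M
([OH-]/C₀ = 0.01% < 5%, so the approximation holds.)
pOH = −log(5.76 × 10^-6) = 5.24; pH = 14.00 − 5.24 = 8.76

pH = 8.76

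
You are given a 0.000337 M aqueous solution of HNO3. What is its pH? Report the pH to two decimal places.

pH = 3.47

HNO3 is a strong acid and dissociates completely, so [H+] = 0.000337 M.
pH = -log(0.000337) = 3.47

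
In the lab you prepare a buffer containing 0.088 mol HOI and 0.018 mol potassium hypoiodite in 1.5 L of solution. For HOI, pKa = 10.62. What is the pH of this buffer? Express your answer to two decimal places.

pH = 9.93

pH = pKa + log([A⁻]/[HA]) = 10.62 + log(0.018/0.088)
pH = 10.62 + (-0.689) = 9.93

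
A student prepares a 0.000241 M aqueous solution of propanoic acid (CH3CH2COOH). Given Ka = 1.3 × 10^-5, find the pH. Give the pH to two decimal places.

CH3CH2COOH ⇌ CH3CH2COO- + H+
From the ICE table, Ka = x²/(0.000241 − x) = 1.3 × 10^-5.
The 5% rule fails; solving x² + Ka·x − Ka·C₀ = 0 exactly:
x = (−Ka + √(Ka² + 4·Ka·C₀))/2 = 4.98 × 10^-5 M
pH = −log(4.98 × 10^-5) = 4.30

pH = 4.30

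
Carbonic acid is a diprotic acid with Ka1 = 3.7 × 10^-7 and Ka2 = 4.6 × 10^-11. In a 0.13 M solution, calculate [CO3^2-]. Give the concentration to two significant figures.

First ionization gives [H+] ≈ [HCO3-] = 2.19 × 10^-4 M.
Second step: Ka2 = [H+][CO3^2-]/[HCO3-] ≈ [CO3^2-] (since [H+] ≈ [HCO3-]).
So [CO3^2-] ≈ Ka2.

4.6 × 10^-11 M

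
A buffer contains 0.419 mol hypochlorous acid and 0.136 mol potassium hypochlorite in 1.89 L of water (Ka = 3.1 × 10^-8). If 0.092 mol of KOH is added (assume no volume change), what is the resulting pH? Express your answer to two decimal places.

pH = 7.35

OH- converts HOCl to OCl-: HOCl → 0.327 mol, OCl- → 0.228 mol.
pKa = −log(3.1 × 10^-8) = 7.509
pH = pKa + log(n_OCl-/n_HOCl) = 7.509 + log(0.228/0.327) = 7.509 + (-0.157)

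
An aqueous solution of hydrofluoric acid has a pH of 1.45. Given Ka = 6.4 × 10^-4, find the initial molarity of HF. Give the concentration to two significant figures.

[H+] = 10^(-1.45) = 3.55 × 10^-2 M = x
Ka = x²/(C₀ − x) ⇒ C₀ = x + x²/Ka
C₀ = 3.55 × 10^-2 + (3.55 × 10^-2)²/(6.4 × 10^-4) = 2.00 M

C₀ = 2.0 M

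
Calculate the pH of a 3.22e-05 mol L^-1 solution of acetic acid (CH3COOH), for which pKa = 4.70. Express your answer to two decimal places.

pH = 4.76

CH3COOH ⇌ CH3COO- + H+
Ka = 10^(−4.70) = 2.00 × 10^-5
Ka = [H+]²/(3.22e-05 − [H+]) = 2.00 × 10^-5
Here C₀/Ka ≈ 1.61, so the small-[H+] approximation fails. Use the quadratic:
[H+] = (−Ka + √(Ka² + 4·Ka·C₀))/2 = 1.73 × 10^-5 M
pH = −log(1.73 × 10^-5) = 4.76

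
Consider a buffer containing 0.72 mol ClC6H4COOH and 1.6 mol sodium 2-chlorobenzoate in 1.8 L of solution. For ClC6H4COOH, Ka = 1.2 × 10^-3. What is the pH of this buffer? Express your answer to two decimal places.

pKa = −log(1.2 × 10^-3) = 2.921
pH = pKa + log([A⁻]/[HA]) = 2.921 + log(1.6/0.72)
pH = 2.921 + (+0.347) = 3.27

pH = 3.27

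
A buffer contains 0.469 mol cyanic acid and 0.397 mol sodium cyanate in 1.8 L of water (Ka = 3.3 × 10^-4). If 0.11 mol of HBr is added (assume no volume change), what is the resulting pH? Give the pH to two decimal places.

After neutralization: n(HOCN) = 0.579 mol, n(OCN-) = 0.287 mol.
pKa = −log(3.3 × 10^-4) = 3.481
pH = pKa + log(n_OCN-/n_HOCN) = 3.481 + log(0.287/0.579) = 3.481 + (-0.305)

pH = 3.18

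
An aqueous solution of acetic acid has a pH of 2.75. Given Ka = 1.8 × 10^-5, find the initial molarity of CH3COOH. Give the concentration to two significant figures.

[H+] = 10^(-2.75) = 1.78 × 10^-3 M = x
Ka = x²/(C₀ − x) ⇒ C₀ = x + x²/Ka
C₀ = 1.78 × 10^-3 + (1.78 × 10^-3)²/(1.8 × 10^-5) = 1.78 × 10^-1 M

C₀ = 1.8 × 10^-1 M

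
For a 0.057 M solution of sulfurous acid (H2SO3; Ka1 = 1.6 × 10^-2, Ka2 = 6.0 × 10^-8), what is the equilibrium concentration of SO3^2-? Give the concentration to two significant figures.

6.0 × 10^-8 M

First ionization gives [H+] ≈ [HSO3-] = 2.32 × 10^-2 M.
Second step: Ka2 = [H+][SO3^2-]/[HSO3-] ≈ [SO3^2-] (since [H+] ≈ [HSO3-]).
So [SO3^2-] ≈ Ka2.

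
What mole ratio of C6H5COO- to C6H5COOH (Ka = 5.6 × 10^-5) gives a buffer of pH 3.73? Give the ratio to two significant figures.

ratio = 0.30

pKa = -log(5.6 × 10^-5) = 4.252
pH = pKa + log(r) ⇒ log(r) = 3.73 − 4.252 = -0.522
r = [C6H5COO-]/[C6H5COOH] = 10^(-0.522) = 0.301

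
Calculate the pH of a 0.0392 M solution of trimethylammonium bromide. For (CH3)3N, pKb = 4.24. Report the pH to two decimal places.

pH = 5.58

(CH3)3NH+ is the conjugate acid of the weak base (CH3)3N.
Kb = 10^(−4.24) = 5.75 × 10^-5
Ka = Kw/Kb = 1.0×10^-14 / 5.75 × 10^-5 = 1.74 × 10^-10
From the ICE table, Ka = [H+]²/(0.0392 − [H+]) = 1.74 × 10^-10.
Neglecting [H+] in the denominator: [H+] = √(1.74 × 10^-10 × 0.0392) = 2.61 × 10^-6 M
([H+]/C₀ = 0.0067% < 5%, so the approximation holds.)
pH = −log[H+] = −log(2.61 × 10^-6) = 5.58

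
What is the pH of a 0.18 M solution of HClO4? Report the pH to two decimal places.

pH = 0.74

HClO4 is a strong acid and dissociates completely, so [H+] = 0.18 M.
pH = -log(0.18) = 0.74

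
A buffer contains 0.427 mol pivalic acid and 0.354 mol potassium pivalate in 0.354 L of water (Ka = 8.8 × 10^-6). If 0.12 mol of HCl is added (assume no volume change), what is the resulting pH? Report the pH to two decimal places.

Added H+ converts (CH3)3CCOO- to (CH3)3CCOOH: (CH3)3CCOOH → 0.547 mol, (CH3)3CCOO- → 0.234 mol.
pKa = −log(8.8 × 10^-6) = 5.056
pH = pKa + log(n_(CH3)3CCOO-/n_(CH3)3CCOOH) = 5.056 + log(0.234/0.547) = 5.056 + (-0.369)

pH = 4.69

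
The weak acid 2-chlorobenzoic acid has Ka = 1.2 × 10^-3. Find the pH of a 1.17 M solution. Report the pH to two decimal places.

pH = 1.43

ClC6H4COOH ⇌ ClC6H4COO- + H+
Let x = [H+] at equilibrium. Ka = x²/(1.17 − x).
Neglecting x in the denominator: x = √(1.2 × 10^-3 × 1.17) = 3.75 × 10^-2 M
pH = −log(3.75 × 10^-2) = 1.43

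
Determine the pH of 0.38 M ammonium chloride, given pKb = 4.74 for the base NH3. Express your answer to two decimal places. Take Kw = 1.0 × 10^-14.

NH4+ is the conjugate acid of the weak base NH3.
Kb = 10^(−4.74) = 1.82 × 10^-5
Ka = Kw/Kb = 1.0×10^-14 / 1.82 × 10^-5 = 5.49 × 10^-10
Ka = [H+]²/(0.38 − [H+]) = 5.49 × 10^-10
Assume [H+] ≪ 0.38: [H+] ≈ √(5.49 × 10^-10 × 0.38) = 1.44 × 10^-5 M
([H+]/C₀ = 0.0038% < 5%, so the approximation holds.)
pH = −log(1.44 × 10^-5) = 4.84

pH = 4.84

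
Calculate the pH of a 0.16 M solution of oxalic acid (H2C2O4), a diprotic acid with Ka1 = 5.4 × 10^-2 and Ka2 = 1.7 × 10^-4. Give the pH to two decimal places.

Since Ka1 ≫ Ka2, the first ionization dominates [H+].
Ka1 = x²/(0.16 − x) = 5.4 × 10^-2
Solving the quadratic: x = (−Ka1 + √(Ka1² + 4·Ka1·C₀))/2 = 6.98 × 10^-2 M
pH = −log(6.98 × 10^-2) = 1.16

pH = 1.16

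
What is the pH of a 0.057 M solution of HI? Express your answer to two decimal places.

pH = 1.24

HI is a strong acid and dissociates completely, so [H+] = 0.057 M.
pH = -log(0.057) = 1.24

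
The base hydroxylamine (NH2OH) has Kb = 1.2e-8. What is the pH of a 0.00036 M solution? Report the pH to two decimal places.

NH2OH + H2O ⇌ NH3OH+ + OH-
Kb = x²/(0.00036 − x) = 1.2 × 10^-8
Since Kb ≪ C₀, x ≈ √(Kb·C₀) = 2.08 × 10^-6 M.
pOH = −log(2.08 × 10^-6) = 5.68; pH = 14.00 − 5.68 = 8.32

pH = 8.32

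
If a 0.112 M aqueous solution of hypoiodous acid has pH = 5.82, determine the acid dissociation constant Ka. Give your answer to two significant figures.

Ka = 2.0 × 10^-11

[H+] = 10^(-5.82) = 1.51 × 10^-6 M
At equilibrium [HA] = 0.112 − 1.51 × 10^-6 = 1.12 × 10^-1 M
Ka = [H+][A-]/[HA] = (1.51 × 10^-6)² / 1.12 × 10^-1 = 2.0 × 10^-11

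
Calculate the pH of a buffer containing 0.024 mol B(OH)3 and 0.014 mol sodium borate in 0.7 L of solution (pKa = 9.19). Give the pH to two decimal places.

pH = 8.96

pH = pKa + log([A⁻]/[HA]) = 9.19 + log(0.014/0.024)
pH = 9.19 + (-0.234) = 8.96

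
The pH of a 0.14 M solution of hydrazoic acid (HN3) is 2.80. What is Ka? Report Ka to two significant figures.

[H+] = 10^(-2.80) = 1.58 × 10^-3 M
At equilibrium [HA] = 0.14 − 1.58 × 10^-3 = 1.38 × 10^-1 M
Ka = [H+][A-]/[HA] = (1.58 × 10^-3)² / 1.38 × 10^-1 = 1.8 × 10^-5

Ka = 1.8 × 10^-5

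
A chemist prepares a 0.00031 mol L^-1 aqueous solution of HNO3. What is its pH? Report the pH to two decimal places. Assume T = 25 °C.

pH = 3.51

HNO3 is a strong acid and dissociates completely, so [H+] = 0.00031 M.
pH = -log(0.00031) = 3.51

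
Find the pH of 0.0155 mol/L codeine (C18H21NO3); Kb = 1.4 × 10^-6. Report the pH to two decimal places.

pH = 10.17

C18H21NO3 + H2O ⇌ C18H22NO3+ + OH-
Kb = x²/(0.0155 − x) = 1.4 × 10^-6
Neglecting x in the denominator: x = √(1.4 × 10^-6 × 0.0155) = 1.47 × 10^-4 M
pOH = 3.83, so pH = 14.00 − pOH = 10.17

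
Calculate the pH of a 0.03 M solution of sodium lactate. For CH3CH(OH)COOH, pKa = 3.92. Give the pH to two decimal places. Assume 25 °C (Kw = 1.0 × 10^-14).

pH = 8.20

CH3CH(OH)COO- is the conjugate base of the weak acid CH3CH(OH)COOH.
Ka = 10^(−3.92) = 1.20 × 10^-4
Kb = Kw/Ka = 1.0×10^-14 / 1.20 × 10^-4 = 8.33 × 10^-11
Let x = [OH-] at equilibrium. Kb = x²/(0.03 − x).
Assume x ≪ 0.03: x ≈ √(8.33 × 10^-11 × 0.03) = 1.58 × 10^-6 M
pOH = −log(1.58 × 10^-6) = 5.80; pH = 14.00 − 5.80 = 8.20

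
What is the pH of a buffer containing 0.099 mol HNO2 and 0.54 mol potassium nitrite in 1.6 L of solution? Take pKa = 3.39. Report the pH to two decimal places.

Using pH = pKa + log([base]/[acid]) with [base]/[acid] = 0.54/0.099:
pH = 3.39 + (+0.737) = 4.13

pH = 4.13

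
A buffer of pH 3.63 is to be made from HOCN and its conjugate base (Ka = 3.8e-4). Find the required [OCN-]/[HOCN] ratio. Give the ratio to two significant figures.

pKa = -log(3.8 × 10^-4) = 3.420
pH = pKa + log(r) ⇒ log(r) = 3.63 − 3.420 = +0.210
r = [OCN-]/[HOCN] = 10^(+0.210) = 1.62

ratio = 1.6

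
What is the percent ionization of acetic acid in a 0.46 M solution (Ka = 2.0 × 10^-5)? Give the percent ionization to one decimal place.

0.7%

CH3COOH ⇌ CH3COO- + H+; let x = [H+] at equilibrium.
x ≈ √(Ka·C₀) = √(2.0 × 10^-5 × 0.46) = 3.03 × 10^-3 M
% ionization = x/C₀ × 100% = 3.03 × 10^-3/0.46 × 100% = 0.7%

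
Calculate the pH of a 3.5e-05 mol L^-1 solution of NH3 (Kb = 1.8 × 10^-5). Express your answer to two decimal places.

NH3 + H2O ⇌ NH4+ + OH-
Kb = [OH-]²/(3.5e-05 − [OH-]) = 1.8 × 10^-5
[OH-] is not negligible relative to C₀; solve [OH-]² + 1.8e-05·[OH-] − 6.3e-10 = 0.
[OH-] = [−1.8e-05 + √(1.8e-05² + 2.52e-09)]/2 = 1.77 × 10^-5 M
pOH = −log(1.77 × 10^-5) = 4.75; pH = 14.00 − 4.75 = 9.25

pH = 9.25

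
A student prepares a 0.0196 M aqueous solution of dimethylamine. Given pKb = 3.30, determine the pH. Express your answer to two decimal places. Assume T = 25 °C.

(CH3)2NH + H2O ⇌ (CH3)2NH2+ + OH-
Kb = 10^(−3.30) = 5.01 × 10^-4
Kb = x²/(0.0196 − x) = 5.01 × 10^-4
The 5% rule fails; solving x² + Kb·x − Kb·C₀ = 0 exactly:
x = [−0.000501 + √(0.000501² + 3.93e-05)]/2 = 2.89 × 10^-3 M
pOH = 2.54, so pH = 14.00 − pOH = 11.46

pH = 11.46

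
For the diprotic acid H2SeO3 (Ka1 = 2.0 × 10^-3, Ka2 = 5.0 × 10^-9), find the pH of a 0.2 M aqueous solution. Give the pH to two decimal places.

Since Ka1 ≫ Ka2, the first ionization dominates [H+].
Ka1 = x²/(0.2 − x) = 2.0 × 10^-3
Solving the quadratic: x = (−Ka1 + √(Ka1² + 4·Ka1·C₀))/2 = 1.90 × 10^-2 M
pH = −log(1.90 × 10^-2) = 1.72

pH = 1.72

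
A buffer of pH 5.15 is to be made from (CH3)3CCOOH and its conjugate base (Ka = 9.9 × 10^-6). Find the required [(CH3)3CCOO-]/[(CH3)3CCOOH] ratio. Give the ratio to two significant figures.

pKa = -log(9.9 × 10^-6) = 5.004
pH = pKa + log(r) ⇒ log(r) = 5.15 − 5.004 = +0.146
r = [(CH3)3CCOO-]/[(CH3)3CCOOH] = 10^(+0.146) = 1.4

ratio = 1.4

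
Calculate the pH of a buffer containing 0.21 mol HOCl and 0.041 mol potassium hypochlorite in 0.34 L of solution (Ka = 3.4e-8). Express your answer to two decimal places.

pH = 6.76

pKa = −log(3.4 × 10^-8) = 7.469
Using pH = pKa + log([base]/[acid]) with [base]/[acid] = 0.041/0.21:
pH = 7.469 + (-0.709) = 6.76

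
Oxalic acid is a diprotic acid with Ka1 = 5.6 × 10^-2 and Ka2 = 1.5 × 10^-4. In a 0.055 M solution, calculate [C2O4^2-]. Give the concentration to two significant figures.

First ionization gives [H+] ≈ [HC2O4-] = 3.42 × 10^-2 M.
Second step: Ka2 = [H+][C2O4^2-]/[HC2O4-] ≈ [C2O4^2-] (since [H+] ≈ [HC2O4-]).
So [C2O4^2-] ≈ Ka2.

1.5 × 10^-4 M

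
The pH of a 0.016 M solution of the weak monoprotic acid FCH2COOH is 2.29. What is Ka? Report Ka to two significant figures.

[H+] = 10^(-2.29) = 5.13 × 10^-3 M
At equilibrium [HA] = 0.016 − 5.13 × 10^-3 = 1.09 × 10^-2 M
Ka = [H+][A-]/[HA] = (5.13 × 10^-3)² / 1.09 × 10^-2 = 2.4 × 10^-3

Ka = 2.4 × 10^-3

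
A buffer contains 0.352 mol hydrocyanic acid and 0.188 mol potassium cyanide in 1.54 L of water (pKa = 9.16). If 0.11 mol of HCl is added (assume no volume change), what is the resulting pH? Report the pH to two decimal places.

After neutralization: n(HCN) = 0.462 mol, n(CN-) = 0.078 mol.
pH = pKa + log([A⁻]/[HA]) = 9.16 + log(0.078/0.462) = 9.16 -0.773

pH = 8.39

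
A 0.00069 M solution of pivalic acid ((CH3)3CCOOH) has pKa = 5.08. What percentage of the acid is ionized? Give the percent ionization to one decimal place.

(CH3)3CCOOH ⇌ (CH3)3CCOO- + H+; let x = [H+] at equilibrium.
Ka = 10^(−5.08) = 8.32 × 10^-6
Ka = x²/(C₀ − x); solving the quadratic gives x = 7.17 × 10^-5 M.
Fraction ionized = 7.17 × 10^-5 / 0.00069 = 0.1039 → 10.4%

10.4%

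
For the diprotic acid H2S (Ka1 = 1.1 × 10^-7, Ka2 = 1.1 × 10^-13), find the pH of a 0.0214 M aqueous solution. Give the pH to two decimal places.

Since Ka1 ≫ Ka2, the first ionization dominates [H+].
Ka1 = x²/(0.0214 − x) = 1.1 × 10^-7
x ≈ √(1.1 × 10^-7 × 0.0214) = 4.85 × 10^-5 M
pH = −log(4.85 × 10^-5) = 4.31

pH = 4.31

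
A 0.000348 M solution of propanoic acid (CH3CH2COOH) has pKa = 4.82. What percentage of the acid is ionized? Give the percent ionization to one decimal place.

18.8%

CH3CH2COOH ⇌ CH3CH2COO- + H+; let x = [H+] at equilibrium.
Ka = 10^(−4.82) = 1.51 × 10^-5
Ka = x²/(C₀ − x); solving the quadratic gives x = 6.53 × 10^-5 M.
Fraction ionized = 6.53 × 10^-5 / 0.000348 = 0.1876 → 18.8%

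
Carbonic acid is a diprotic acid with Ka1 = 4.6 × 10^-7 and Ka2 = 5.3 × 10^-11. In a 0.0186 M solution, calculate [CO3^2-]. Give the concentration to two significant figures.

5.3 × 10^-11 M

First ionization gives [H+] ≈ [HCO3-] = 9.25 × 10^-5 M.
Second step: Ka2 = [H+][CO3^2-]/[HCO3-] ≈ [CO3^2-] (since [H+] ≈ [HCO3-]).
So [CO3^2-] ≈ Ka2.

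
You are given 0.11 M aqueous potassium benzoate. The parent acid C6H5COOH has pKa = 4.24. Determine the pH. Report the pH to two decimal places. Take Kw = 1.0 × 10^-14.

C6H5COO- is the conjugate base of the weak acid C6H5COOH.
Ka = 10^(−4.24) = 5.75 × 10^-5
Kb = Kw/Ka = 1.0×10^-14 / 5.75 × 10^-5 = 1.74 × 10^-10
Kb = x²/(0.11 − x) = 1.74 × 10^-10
Assume x ≪ 0.11: x ≈ √(1.74 × 10^-10 × 0.11) = 4.37 × 10^-6 M
pOH = 5.36, so pH = 14.00 − pOH = 8.64

pH = 8.64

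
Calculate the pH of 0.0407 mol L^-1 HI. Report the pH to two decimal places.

HI is a strong acid and dissociates completely, so [H+] = 0.0407 M.
pH = -log(0.0407) = 1.39

pH = 1.39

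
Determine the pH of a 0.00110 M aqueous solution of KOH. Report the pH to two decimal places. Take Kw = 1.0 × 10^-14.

pH = 11.04

KOH is a strong base; [OH-] = 0.0011 M.
pOH = -log(0.0011) = 2.96
pH = 14.00 - 2.96 = 11.04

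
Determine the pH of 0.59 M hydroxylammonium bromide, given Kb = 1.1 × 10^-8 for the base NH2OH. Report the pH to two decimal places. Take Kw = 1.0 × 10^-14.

NH3OH+ is the conjugate acid of the weak base NH2OH.
Ka = Kw/Kb = 1.0×10^-14 / 1.1 × 10^-8 = 9.09 × 10^-7
Ka = x²/(0.59 − x) = 9.09 × 10^-7
Assume x ≪ 0.59: x ≈ √(9.09 × 10^-7 × 0.59) = 7.32 × 10^-4 M
pH = −log[H+] = −log(7.32 × 10^-4) = 3.14

pH = 3.14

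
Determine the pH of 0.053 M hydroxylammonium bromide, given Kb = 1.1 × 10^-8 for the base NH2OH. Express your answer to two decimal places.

NH3OH+ is the conjugate acid of the weak base NH2OH.
Ka = Kw/Kb = 1.0×10^-14 / 1.1 × 10^-8 = 9.09 × 10^-7
From the ICE table, Ka = [H+]²/(0.053 − [H+]) = 9.09 × 10^-7.
Since Ka ≪ C₀, [H+] ≈ √(Ka·C₀) = 2.19 × 10^-4 M.
([H+]/C₀ = 0.41% < 5%, so the approximation holds.)
pH = −log(2.19 × 10^-4) = 3.66

pH = 3.66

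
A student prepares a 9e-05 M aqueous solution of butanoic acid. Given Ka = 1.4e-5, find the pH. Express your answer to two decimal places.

CH3(CH2)2COOH ⇌ CH3(CH2)2COO- + H+
Let x = [H+] at equilibrium. Ka = x²/(9e-05 − x).
The 5% rule fails; solving x² + Ka·x − Ka·C₀ = 0 exactly:
x = (−Ka + √(Ka² + 4·Ka·C₀))/2 = 2.92 × 10^-5 M
pH = −log(2.92 × 10^-5) = 4.53

pH = 4.53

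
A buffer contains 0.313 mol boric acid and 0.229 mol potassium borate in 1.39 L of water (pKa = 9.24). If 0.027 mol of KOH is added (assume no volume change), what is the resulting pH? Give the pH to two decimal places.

OH- converts B(OH)3 to B(OH)4-: B(OH)3 → 0.286 mol, B(OH)4- → 0.256 mol.
Henderson–Hasselbalch with mole ratio 0.256/0.286: pH = 9.24 + (-0.048)

pH = 9.19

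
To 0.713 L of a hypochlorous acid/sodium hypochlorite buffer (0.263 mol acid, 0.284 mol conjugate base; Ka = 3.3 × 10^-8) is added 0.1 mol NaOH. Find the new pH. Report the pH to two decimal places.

pH = 7.85

After neutralization: n(HOCl) = 0.163 mol, n(OCl-) = 0.384 mol.
pKa = −log(3.3 × 10^-8) = 7.481
pH = pKa + log([A⁻]/[HA]) = 7.481 + log(0.384/0.163) = 7.481 +0.372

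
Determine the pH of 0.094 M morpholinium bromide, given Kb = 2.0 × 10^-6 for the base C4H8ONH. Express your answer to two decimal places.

pH = 4.66

C4H8ONH2+ is the conjugate acid of the weak base C4H8ONH.
Ka = Kw/Kb = 1.0×10^-14 / 2.0 × 10^-6 = 5.00 × 10^-9
Ka = [H+]²/(0.094 − [H+]) = 5.00 × 10^-9
Since Ka ≪ C₀, [H+] ≈ √(Ka·C₀) = 2.17 × 10^-5 M.
([H+]/C₀ = 0.023% < 5%, so the approximation holds.)
pH = −log[H+] = −log(2.17 × 10^-5) = 4.66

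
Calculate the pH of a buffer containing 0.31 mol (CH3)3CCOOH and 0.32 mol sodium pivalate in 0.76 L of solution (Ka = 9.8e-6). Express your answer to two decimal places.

pH = 5.02

pKa = −log(9.8 × 10^-6) = 5.009
Henderson–Hasselbalch: pH = pKa + log([(CH3)3CCOO-]/[(CH3)3CCOOH]) = 5.009 + log(0.32/0.31)
pH = 5.009 + (+0.014) = 5.02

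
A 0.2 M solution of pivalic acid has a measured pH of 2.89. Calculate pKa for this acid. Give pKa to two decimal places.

pKa = 5.08

[H+] = 10^(-2.89) = 1.29 × 10^-3 M
At equilibrium [HA] = 0.2 − 1.29 × 10^-3 = 1.99 × 10^-1 M
Ka = [H+][A-]/[HA] = (1.29 × 10^-3)² / 1.99 × 10^-1 = 8.36 × 10^-6
pKa = -log(8.36 × 10^-6) = 5.08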